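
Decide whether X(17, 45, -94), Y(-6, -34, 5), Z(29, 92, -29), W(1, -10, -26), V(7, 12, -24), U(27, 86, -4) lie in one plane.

No

The plane through X, Y, Z has normal n = XY × XZ = (-9788, 2683, -133) and equation n·P = -33159.
Checking the remaining points: n·W = -33160, n·V = -33128, n·U = -33006.
Since n·W = -33160 ≠ -33159, W is off the plane and the points are not all coplanar.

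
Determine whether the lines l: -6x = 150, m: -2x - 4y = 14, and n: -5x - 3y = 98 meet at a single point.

Yes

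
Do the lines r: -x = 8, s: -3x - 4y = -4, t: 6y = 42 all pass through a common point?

Intersecting r and s: solving the 2×2 system gives (x, y) = (-8, 7).
Substitute into t: (0)(-8) + (6)(7) = 42.
This equals 42, so (-8, 7) lies on all three lines and they are concurrent.

Yes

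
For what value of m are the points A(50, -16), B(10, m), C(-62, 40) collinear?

Collinearity: (B − A) must be parallel to (C − A) = (-112, 56).
Cross-multiplying the components: (m − (-16))·(-112) = (-40)·(56).
Solving gives m = 4.

4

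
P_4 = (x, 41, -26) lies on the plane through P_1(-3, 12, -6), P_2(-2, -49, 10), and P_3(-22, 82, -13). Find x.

16

A normal to the plane is n = P_1P_2 × P_1P_3 = (-693, -297, -1089).
P_4 lies in the plane iff n · P_1P_4 = 0.
This gives (-693)x + (11088) = 0, so x = 16.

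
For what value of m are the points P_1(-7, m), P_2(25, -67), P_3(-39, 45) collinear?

Collinearity: (P_1 − P_2) must be parallel to (P_3 − P_2) = (-64, 112).
Cross-multiplying the components: (m − (-67))·(-64) = (-32)·(112).
Solving gives m = -11.

-11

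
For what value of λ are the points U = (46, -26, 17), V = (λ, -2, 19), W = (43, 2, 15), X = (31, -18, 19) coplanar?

23

Normal to plane UWX: n = (72, 36, 396); plane equation n·P = 9108.
Requiring n·V = 9108: (72)λ + (7452) = 9108.
So λ = 23.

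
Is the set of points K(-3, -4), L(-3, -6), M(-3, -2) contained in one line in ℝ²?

KL = (0, -2), KM = (0, 2).
det[KL; KM] = (0)(2) − (-2)(0) = 0.
The determinant is zero, so the points are collinear.

Yes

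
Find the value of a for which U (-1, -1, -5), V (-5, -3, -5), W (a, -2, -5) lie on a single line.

Collinearity requires UV × UW = 0; each component is linear in a.
The z-component gives (2)a + (6) = 0, so a = -3.
The remaining components then also vanish.

-3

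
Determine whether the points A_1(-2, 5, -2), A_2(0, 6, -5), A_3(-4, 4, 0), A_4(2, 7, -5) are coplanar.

With A_1 as base: A_1A_2 = (2, 1, -3), A_1A_3 = (-2, -1, 2), A_1A_4 = (4, 2, -3).
A_1A_3 × A_1A_4 = (-1, 2, 0).
A_1A_2 · (A_1A_3 × A_1A_4) = 0.
The scalar triple product vanishes, so the four points are coplanar.

Yes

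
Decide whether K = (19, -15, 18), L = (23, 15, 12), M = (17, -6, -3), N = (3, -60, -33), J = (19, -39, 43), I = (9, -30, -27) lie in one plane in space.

No

The plane through K, L, M has normal n = KL × KM = (-576, 96, 96) and equation n·P = -10656.
Checking the remaining points: n·N = -10656, n·J = -10560, n·I = -10656.
Since n·J = -10560 ≠ -10656, J is off the plane and the points are not all coplanar.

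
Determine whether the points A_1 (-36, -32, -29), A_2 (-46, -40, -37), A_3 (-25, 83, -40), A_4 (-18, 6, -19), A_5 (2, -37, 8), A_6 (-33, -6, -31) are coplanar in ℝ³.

The plane through A_1, A_2, A_3 has normal n = A_1A_2 × A_1A_3 = (1008, -198, -1062) and equation n·P = 846.
Checking the remaining points: n·A_4 = 846, n·A_5 = 846, n·A_6 = 846.
All equal 846, so all 6 points lie in one plane.

Yes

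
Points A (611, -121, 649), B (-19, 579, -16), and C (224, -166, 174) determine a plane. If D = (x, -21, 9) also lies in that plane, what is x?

Coplanarity requires AB · (AC × AD) = 0.
AB = (-630, 700, -665), AC = (-387, -45, -475); the triple product is linear in x with coefficient -362425 and constant term 25732175.
Setting it to zero: x = 71.

71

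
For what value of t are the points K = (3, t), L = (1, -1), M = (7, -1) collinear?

Collinearity: (K − L) must be parallel to (M − L) = (6, 0).
Cross-multiplying the components: (t − (-1))·(6) = (2)·(0).
Solving gives t = -1.

-1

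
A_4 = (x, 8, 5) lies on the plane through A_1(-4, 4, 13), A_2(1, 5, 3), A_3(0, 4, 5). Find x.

0

The plane through A_1, A_2, A_3 has equation −8x − 4z = -20.
Substituting A_4: (-8)x + (-20) = -20, so x = 0.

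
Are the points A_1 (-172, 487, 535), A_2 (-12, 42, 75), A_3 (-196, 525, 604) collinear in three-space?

No

A_1A_2 = (160, -445, -460), A_1A_3 = (-24, 38, 69).
Comparing components 2 and 3: (-445)(69) − (-460)(38) = -13225 ≠ 0, so A_1A_2 and A_1A_3 are not parallel and the points are not collinear.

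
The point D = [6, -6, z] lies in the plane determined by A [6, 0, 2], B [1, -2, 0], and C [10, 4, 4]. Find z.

1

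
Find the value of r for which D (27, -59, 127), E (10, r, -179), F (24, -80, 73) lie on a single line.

Direction DF = (-3, -21, -54). From the x-coordinate of E, the parameter along the line is τ = (10 − 27)/(-3) = 17/3.
Then r = (-59) + 17/3·(-21) = -178.

-178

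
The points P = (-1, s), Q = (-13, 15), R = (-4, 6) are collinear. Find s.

The three points are collinear iff det[PQ; PR] = 0.
This determinant is linear in s: (9)s + (-27) = 0, so s = 3.

3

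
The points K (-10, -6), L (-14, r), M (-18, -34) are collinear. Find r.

The three points are collinear iff det[KL; KM] = 0.
This determinant is linear in r: (8)r + (160) = 0, so r = -20.

-20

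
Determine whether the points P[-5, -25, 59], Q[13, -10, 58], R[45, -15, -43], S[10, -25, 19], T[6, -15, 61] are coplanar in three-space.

Yes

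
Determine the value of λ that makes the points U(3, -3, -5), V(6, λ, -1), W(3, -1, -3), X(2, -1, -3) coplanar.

Coplanarity ⇔ det[UV; UW; UX] = 0.
Expanding, this is linear in λ: (-2)λ + (2) = 0.
So λ = 1.

1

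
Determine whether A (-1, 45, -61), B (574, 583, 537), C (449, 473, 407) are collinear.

AB = (575, 538, 598), AC = (450, 428, 468).
Comparing components 2 and 3: (538)(468) − (598)(428) = -4160 ≠ 0, so AB and AC are not parallel and the points are not collinear.

No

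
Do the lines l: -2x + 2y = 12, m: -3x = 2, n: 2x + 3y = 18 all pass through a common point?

Intersecting l and m: solving the 2×2 system gives (x, y) = (-2/3, 16/3).
Substitute into n: (2)(-2/3) + (3)(16/3) = 44/3.
But n requires 18 ≠ 44/3, so the three lines have no common point.

No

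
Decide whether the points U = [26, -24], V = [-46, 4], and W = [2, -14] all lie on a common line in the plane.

No

UV = (-72, 28), UW = (-24, 10).
det[UV; UW] = (-72)(10) − (28)(-24) = -48.
The determinant is nonzero, so they are not collinear.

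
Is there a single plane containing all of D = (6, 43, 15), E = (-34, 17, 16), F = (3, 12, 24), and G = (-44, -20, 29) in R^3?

No

A normal to the plane through D, E, F is n = DE × DF = (-203, 357, 1162).
The plane has equation n·P = 31563. For G: n·G = 35490.
35490 ≠ 31563, so G is off the plane.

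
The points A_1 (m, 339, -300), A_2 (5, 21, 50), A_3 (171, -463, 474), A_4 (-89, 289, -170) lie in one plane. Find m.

-94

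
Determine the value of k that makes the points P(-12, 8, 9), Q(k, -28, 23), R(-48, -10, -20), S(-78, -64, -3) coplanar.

-30

Normal to plane PRS: n = (-1872, 1482, 1404); plane equation n·X = 46956.
Requiring n·Q = 46956: (-1872)k + (-9204) = 46956.
So k = -30.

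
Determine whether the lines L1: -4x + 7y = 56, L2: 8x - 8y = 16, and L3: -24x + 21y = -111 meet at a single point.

Intersecting L1 and L2: solving the 2×2 system gives (x, y) = (70/3, 64/3).
Substitute into L3: (-24)(70/3) + (21)(64/3) = -112.
But L3 requires -111 ≠ -112, so the three lines have no common point.

No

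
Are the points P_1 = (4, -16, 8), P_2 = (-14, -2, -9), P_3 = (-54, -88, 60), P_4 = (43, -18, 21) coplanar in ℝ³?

The four points are coplanar iff the 3×3 determinant with rows P_1P_2, P_1P_3, P_1P_4 is zero.
Rows: (-18, 14, -17), (-58, -72, 52), (39, -2, 13).
Expanding along the first row: (-18)(-832) − (14)(-2782) + (-17)(2924) = 4216.
Nonzero ⇒ not coplanar.

No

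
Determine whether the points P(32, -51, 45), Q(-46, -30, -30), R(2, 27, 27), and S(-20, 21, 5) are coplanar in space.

With P as base: PQ = (-78, 21, -75), PR = (-30, 78, -18), PS = (-52, 72, -40).
PR × PS = (-1824, -264, 1896).
PQ · (PR × PS) = -5472.
Since -5472 ≠ 0, the four points are not coplanar.

No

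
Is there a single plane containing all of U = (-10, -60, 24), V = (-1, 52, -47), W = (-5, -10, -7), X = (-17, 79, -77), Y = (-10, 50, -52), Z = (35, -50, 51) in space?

No

The plane through U, V, W has normal n = UV × UW = (78, -76, -110) and equation n·P = 1140.
Checking the remaining points: n·X = 1140, n·Y = 1140, n·Z = 920.
Since n·Z = 920 ≠ 1140, Z is off the plane and the points are not all coplanar.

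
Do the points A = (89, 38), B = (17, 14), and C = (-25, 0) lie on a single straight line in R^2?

Yes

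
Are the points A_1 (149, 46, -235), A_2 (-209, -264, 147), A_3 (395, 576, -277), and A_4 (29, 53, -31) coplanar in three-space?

No

The four points are coplanar iff the 3×3 determinant with rows A_1A_2, A_1A_3, A_1A_4 is zero.
Rows: (-358, -310, 382), (246, 530, -42), (-120, 7, 204).
Expanding along the first row: (-358)(108414) − (-310)(45144) + (382)(65322) = 135432.
Nonzero ⇒ not coplanar.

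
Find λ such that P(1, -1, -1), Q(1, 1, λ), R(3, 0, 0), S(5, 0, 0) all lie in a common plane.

1

Normal to plane PRS: n = (0, 2, -2); plane equation n·X = 0.
Requiring n·Q = 0: (-2)λ + (2) = 0.
So λ = 1.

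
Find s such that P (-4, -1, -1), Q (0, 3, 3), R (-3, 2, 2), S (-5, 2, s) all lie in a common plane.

2

Normal to plane PQR: n = (0, -8, 8); plane equation n·X = 0.
Requiring n·S = 0: (8)s + (-16) = 0.
So s = 2.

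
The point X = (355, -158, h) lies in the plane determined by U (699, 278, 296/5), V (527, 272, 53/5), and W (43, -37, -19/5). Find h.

A normal to the plane is n = UV × UW = (-14931, 105228/5, 50244).
X lies in the plane iff n · UX = 0.
This gives (50244)h + (-35070312/5) = 0, so h = 698/5.

698/5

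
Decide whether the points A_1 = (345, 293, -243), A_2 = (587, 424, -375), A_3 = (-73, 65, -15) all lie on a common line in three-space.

A_1A_2 = (242, 131, -132), A_1A_3 = (-418, -228, 228).
Comparing components 2 and 3: (131)(228) − (-132)(-228) = -228 ≠ 0, so A_1A_2 and A_1A_3 are not parallel and the points are not collinear.

No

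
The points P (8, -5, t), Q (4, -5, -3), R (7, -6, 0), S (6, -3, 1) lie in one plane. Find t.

The points are coplanar iff PQ · (PR × PS) = 0.
Expanding, this is linear in t: (-8)t + (16) = 0.
So t = 2.

2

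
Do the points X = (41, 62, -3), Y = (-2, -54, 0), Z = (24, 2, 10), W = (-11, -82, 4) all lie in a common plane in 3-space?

A normal to the plane through X, Y, Z is n = XY × XZ = (-1328, 508, 608).
The plane has equation n·P = -24776. For W: n·W = -24616.
-24616 ≠ -24776, so W is off the plane.

No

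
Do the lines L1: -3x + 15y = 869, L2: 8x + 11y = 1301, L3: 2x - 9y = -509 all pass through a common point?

Intersecting L1 and L2: solving the 2×2 system gives (x, y) = (9956/153, 10855/153).
Substitute into L3: (2)(9956/153) + (-9)(10855/153) = -77783/153.
But L3 requires -509 ≠ -77783/153, so the three lines have no common point.

No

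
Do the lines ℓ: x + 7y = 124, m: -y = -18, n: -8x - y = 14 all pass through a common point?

No

The three lines meet at one point iff the augmented coefficient matrix [aᵢ bᵢ cᵢ] has rank < 3, i.e. its determinant vanishes.
Here the determinant is -16.
Nonzero, so no common point exists.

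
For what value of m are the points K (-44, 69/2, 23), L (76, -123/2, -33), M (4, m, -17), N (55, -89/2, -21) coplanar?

Coplanarity ⇔ det[KL; KM; KN] = 0.
Expanding, this is linear in m: (264)m + (1452) = 0.
So m = -11/2.

-11/2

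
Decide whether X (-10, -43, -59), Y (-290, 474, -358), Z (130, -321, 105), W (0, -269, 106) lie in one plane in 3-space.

A normal to the plane through X, Y, Z is n = XY × XZ = (1666, 4060, 5460).
The plane has equation n·P = -513380. For W: n·W = -513380.
Equal, so W lies in the plane and all four are coplanar.

Yes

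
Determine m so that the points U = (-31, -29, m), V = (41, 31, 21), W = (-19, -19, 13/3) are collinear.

1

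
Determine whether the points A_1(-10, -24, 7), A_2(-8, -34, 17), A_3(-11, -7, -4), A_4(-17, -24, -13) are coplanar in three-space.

With A_1 as base: A_1A_2 = (2, -10, 10), A_1A_3 = (-1, 17, -11), A_1A_4 = (-7, 0, -20).
A_1A_3 × A_1A_4 = (-340, 57, 119).
A_1A_2 · (A_1A_3 × A_1A_4) = -60.
Since -60 ≠ 0, the four points are not coplanar.

No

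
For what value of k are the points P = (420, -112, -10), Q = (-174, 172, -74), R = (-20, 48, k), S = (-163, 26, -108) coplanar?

Normal to plane PQS: n = (-19000, -20900, 83600); plane equation n·X = -6475200.
Requiring n·R = -6475200: (83600)k + (-623200) = -6475200.
So k = -70.

-70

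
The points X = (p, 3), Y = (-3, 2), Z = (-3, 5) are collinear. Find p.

-3

The three points are collinear iff det[XY; XZ] = 0.
This determinant is linear in p: (-3)p + (-9) = 0, so p = -3.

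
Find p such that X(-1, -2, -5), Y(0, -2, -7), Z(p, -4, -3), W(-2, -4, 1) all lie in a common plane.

0

Normal to plane XYW: n = (-4, -4, -2); plane equation n·P = 22.
Requiring n·Z = 22: (-4)p + (22) = 22.
So p = 0.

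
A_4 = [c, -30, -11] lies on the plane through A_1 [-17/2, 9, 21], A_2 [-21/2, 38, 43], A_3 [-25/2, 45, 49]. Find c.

A normal to the plane is n = A_1A_2 × A_1A_3 = (20, -32, 44).
A_4 lies in the plane iff n · A_1A_4 = 0.
This gives (20)c + (10) = 0, so c = -1/2.

-1/2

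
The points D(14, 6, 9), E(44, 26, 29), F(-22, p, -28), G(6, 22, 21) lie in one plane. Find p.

Coplanarity ⇔ det[DE; DF; DG] = 0.
Expanding, this is linear in p: (520)p + (17680) = 0.
So p = -34.

-34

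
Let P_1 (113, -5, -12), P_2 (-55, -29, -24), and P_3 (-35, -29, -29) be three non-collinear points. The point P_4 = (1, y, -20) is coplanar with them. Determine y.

-21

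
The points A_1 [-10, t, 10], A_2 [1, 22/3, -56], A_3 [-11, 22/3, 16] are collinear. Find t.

22/3

Collinearity requires A_1A_2 × A_1A_3 = 0; each component is linear in t.
The x-component gives (-72)t + (528) = 0, so t = 22/3.
The remaining components then also vanish.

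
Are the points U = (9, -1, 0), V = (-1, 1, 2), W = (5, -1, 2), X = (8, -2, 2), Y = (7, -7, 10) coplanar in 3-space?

The plane through U, V, W has normal n = UV × UW = (4, 12, 8) and equation n·P = 24.
Checking the remaining points: n·X = 24, n·Y = 24.
All equal 24, so all 5 points lie in one plane.

Yes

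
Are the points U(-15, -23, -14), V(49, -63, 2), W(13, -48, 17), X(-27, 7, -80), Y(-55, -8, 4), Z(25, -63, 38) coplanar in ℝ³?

No

The plane through U, V, W has normal n = UV × UW = (-840, -1536, -480) and equation n·P = 54648.
Checking the remaining points: n·X = 50328, n·Y = 56568, n·Z = 57528.
Since n·X = 50328 ≠ 54648, X is off the plane and the points are not all coplanar.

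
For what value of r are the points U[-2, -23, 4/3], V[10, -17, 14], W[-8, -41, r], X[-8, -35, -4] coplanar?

Coplanarity ⇔ det[UV; UW; UX] = 0.
Expanding, this is linear in r: (108)r + (360) = 0.
So r = -10/3.

-10/3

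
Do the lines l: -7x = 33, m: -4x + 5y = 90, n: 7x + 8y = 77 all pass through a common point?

No

Lines aᵢx + bᵢy = cᵢ with pairwise distinct directions are concurrent exactly when det[aᵢ bᵢ cᵢ] = 0.
Here the determinant is 134.
Nonzero, so no common point exists.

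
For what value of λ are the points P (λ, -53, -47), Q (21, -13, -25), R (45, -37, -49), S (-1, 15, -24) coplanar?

57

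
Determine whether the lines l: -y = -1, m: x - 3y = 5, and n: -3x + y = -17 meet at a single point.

No

Intersecting l and m: solving the 2×2 system gives (x, y) = (8, 1).
Substitute into n: (-3)(8) + (1)(1) = -23.
But n requires -17 ≠ -23, so the three lines have no common point.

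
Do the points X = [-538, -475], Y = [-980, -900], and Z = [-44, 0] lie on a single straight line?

XY = (-442, -425), XZ = (494, 475).
Twice the signed area of △XYZ is (-442)(475) − (-425)(494) = 0.
The triangle is degenerate (zero area), so the points are collinear.

Yes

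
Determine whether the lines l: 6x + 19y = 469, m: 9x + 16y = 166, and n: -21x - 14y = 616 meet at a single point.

Yes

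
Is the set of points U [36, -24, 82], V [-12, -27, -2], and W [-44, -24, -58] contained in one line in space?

UV = (-48, -3, -84), UW = (-80, 0, -140).
Comparing components 2 and 3: (-3)(-140) − (-84)(0) = 420 ≠ 0, so UV and UW are not parallel and the points are not collinear.

No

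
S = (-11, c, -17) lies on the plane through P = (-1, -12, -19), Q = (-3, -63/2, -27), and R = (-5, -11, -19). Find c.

-9/2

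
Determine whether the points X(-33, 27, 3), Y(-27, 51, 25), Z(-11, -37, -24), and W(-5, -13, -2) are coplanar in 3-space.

Yes

With X as base: XY = (6, 24, 22), XZ = (22, -64, -27), XW = (28, -40, -5).
XZ × XW = (-760, -646, 912).
XY · (XZ × XW) = 0.
The scalar triple product vanishes, so the four points are coplanar.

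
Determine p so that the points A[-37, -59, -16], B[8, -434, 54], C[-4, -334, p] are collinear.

Direction AB = (45, -375, 70). From the x-coordinate of C, the parameter along the line is τ = (-4 − (-37))/45 = 11/15.
Then p = (-16) + 11/15·(70) = 106/3.

106/3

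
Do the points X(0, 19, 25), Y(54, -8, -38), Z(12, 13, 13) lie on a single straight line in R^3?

XY = (54, -27, -63), XZ = (12, -6, -12).
Comparing components 2 and 3: (-27)(-12) − (-63)(-6) = -54 ≠ 0, so XY and XZ are not parallel and the points are not collinear.

No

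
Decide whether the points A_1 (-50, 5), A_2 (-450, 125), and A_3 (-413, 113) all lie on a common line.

No

A_1A_2 = (-400, 120), A_1A_3 = (-363, 108).
Twice the signed area of △A_1A_2A_3 is (-400)(108) − (120)(-363) = 360.
The area is nonzero, so the three points are not collinear.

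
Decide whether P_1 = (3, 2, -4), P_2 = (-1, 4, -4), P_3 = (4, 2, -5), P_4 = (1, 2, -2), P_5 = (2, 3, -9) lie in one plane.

The plane through P_1, P_2, P_3 has normal n = P_1P_2 × P_1P_3 = (-2, -4, -2) and equation n·P = -6.
Checking the remaining points: n·P_4 = -6, n·P_5 = 2.
Since n·P_5 = 2 ≠ -6, P_5 is off the plane and the points are not all coplanar.

No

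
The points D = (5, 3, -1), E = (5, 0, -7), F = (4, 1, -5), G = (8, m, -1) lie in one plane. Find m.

The points are coplanar iff DE · (DF × DG) = 0.
Expanding, this is linear in m: (6)m + (-18) = 0.
So m = 3.

3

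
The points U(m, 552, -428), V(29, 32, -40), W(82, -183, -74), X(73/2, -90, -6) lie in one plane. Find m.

Coplanarity ⇔ det[UV; UW; UX] = 0.
Expanding, this is linear in m: (11458)m + (-1145800) = 0.
So m = 100.

100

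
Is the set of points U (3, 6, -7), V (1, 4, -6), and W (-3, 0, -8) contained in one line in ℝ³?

UV = (-2, -2, 1), UW = (-6, -6, -1).
UV × UW = (8, -8, 0).
The cross product is nonzero, so the points do not lie on one line.

No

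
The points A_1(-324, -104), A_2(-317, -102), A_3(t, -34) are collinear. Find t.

-79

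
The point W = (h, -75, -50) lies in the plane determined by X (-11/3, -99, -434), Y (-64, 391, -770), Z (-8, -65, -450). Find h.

-44/3

A normal to the plane is n = XY × XZ = (3584, 1472/3, 72).
W lies in the plane iff n · XW = 0.
This gives (3584)h + (157696/3) = 0, so h = -44/3.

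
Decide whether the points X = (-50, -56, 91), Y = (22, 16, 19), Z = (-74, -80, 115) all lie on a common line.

Yes

XY = (72, 72, -72), XZ = (-24, -24, 24).
XY × XZ = (0, 0, 0).
The cross product vanishes, so the three points are collinear.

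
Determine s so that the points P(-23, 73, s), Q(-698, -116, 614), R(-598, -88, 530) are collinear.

47

Direction QR = (100, 28, -84). From the x-coordinate of P, the parameter along the line is τ = (-23 − (-698))/100 = 27/4.
Then s = 614 + 27/4·(-84) = 47.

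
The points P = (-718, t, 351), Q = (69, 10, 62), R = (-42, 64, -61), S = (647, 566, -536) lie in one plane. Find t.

-392

Coplanarity ⇔ det[PQ; PR; PS] = 0.
Expanding, this is linear in t: (137472)t + (53889024) = 0.
So t = -392.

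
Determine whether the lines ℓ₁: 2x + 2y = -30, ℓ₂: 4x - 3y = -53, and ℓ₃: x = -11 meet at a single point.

The three lines meet at one point iff the augmented coefficient matrix [aᵢ bᵢ cᵢ] has rank < 3, i.e. its determinant vanishes.
Here the determinant is -42.
Nonzero, so no common point exists.

No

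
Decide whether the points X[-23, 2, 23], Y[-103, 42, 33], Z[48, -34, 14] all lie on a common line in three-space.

XY = (-80, 40, 10), XZ = (71, -36, -9).
Comparing components 3 and 1: (10)(71) − (-80)(-9) = -10 ≠ 0, so XY and XZ are not parallel and the points are not collinear.

No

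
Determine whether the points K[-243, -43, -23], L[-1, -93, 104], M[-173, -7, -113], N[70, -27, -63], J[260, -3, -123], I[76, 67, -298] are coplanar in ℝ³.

No

The plane through K, L, M has normal n = KL × KM = (-72, 30670, 12212) and equation n·P = -1582190.
Checking the remaining points: n·N = -1602486, n·J = -1612806, n·I = -1589758.
Since n·N = -1602486 ≠ -1582190, N is off the plane and the points are not all coplanar.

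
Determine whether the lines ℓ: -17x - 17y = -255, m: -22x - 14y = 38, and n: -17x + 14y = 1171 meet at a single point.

The three lines meet at one point iff the augmented coefficient matrix [aᵢ bᵢ cᵢ] has rank < 3, i.e. its determinant vanishes.
Here the determinant is 0.
It vanishes, so the lines are concurrent at (-31, 46).

Yes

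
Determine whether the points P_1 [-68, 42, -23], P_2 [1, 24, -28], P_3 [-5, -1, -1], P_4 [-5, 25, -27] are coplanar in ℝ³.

Yes

A normal to the plane through P_1, P_2, P_3 is n = P_1P_2 × P_1P_3 = (-611, -1833, -1833).
The plane has equation n·P = 6721. For P_4: n·P_4 = 6721.
Equal, so P_4 lies in the plane and all four are coplanar.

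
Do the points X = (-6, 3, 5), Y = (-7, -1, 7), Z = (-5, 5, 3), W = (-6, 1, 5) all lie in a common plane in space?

The four points are coplanar iff the 3×3 determinant with rows XY, XZ, XW is zero.
Rows: (-1, -4, 2), (1, 2, -2), (0, -2, 0).
Expanding along the first row: (-1)(-4) − (-4)(0) + (2)(-2) = 0.
Zero determinant ⇒ coplanar.

Yes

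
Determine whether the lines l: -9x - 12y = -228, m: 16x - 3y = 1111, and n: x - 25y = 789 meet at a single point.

Lines aᵢx + bᵢy = cᵢ with pairwise distinct directions are concurrent exactly when det[aᵢ bᵢ cᵢ] = 0.
Here the determinant is 0.
It vanishes, so the lines are concurrent at (64, -29).

Yes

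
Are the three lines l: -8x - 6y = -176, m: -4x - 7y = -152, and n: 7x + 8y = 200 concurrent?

No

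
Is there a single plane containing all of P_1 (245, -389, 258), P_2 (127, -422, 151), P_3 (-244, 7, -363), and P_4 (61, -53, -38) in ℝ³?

A normal to the plane through P_1, P_2, P_3 is n = P_1P_2 × P_1P_3 = (62865, -20955, -62865).
The plane has equation n·P = 7334250. For P_4: n·P_4 = 7334250.
Equal, so P_4 lies in the plane and all four are coplanar.

Yes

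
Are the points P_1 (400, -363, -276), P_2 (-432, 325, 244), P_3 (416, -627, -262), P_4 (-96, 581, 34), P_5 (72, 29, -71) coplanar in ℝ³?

No

The plane through P_1, P_2, P_3 has normal n = P_1P_2 × P_1P_3 = (146912, 19968, 208640) and equation n·P = -6068224.
Checking the remaining points: n·P_4 = 4591616, n·P_5 = -3656704.
Since n·P_4 = 4591616 ≠ -6068224, P_4 is off the plane and the points are not all coplanar.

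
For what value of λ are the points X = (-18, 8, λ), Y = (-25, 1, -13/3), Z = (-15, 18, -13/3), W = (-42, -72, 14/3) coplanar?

-10/3

The points are coplanar iff XY · (XZ × XW) = 0.
Expanding, this is linear in λ: (441)λ + (1470) = 0.
So λ = -10/3.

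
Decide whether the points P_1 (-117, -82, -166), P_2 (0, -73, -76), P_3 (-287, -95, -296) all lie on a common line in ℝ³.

No

P_1P_2 = (117, 9, 90), P_1P_3 = (-170, -13, -130).
Comparing components 3 and 1: (90)(-170) − (117)(-130) = -90 ≠ 0, so P_1P_2 and P_1P_3 are not parallel and the points are not collinear.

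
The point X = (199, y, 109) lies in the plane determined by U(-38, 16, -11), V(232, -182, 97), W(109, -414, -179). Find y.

-122

A normal to the plane is n = UV × UW = (79704, 61236, -86994).
X lies in the plane iff n · UX = 0.
This gives (61236)y + (7470792) = 0, so y = -122.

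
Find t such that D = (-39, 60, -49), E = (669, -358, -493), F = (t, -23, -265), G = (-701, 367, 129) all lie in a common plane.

Coplanarity ⇔ det[DE; DF; DG] = 0.
Expanding, this is linear in t: (-61904)t + (-1299984) = 0.
So t = -21.

-21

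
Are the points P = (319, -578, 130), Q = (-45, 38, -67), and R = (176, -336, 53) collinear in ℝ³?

No

PQ = (-364, 616, -197), PR = (-143, 242, -77).
Comparing components 2 and 3: (616)(-77) − (-197)(242) = 242 ≠ 0, so PQ and PR are not parallel and the points are not collinear.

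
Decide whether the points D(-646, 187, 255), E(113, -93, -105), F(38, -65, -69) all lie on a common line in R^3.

DE = (759, -280, -360), DF = (684, -252, -324).
Comparing components 3 and 1: (-360)(684) − (759)(-324) = -324 ≠ 0, so DE and DF are not parallel and the points are not collinear.

No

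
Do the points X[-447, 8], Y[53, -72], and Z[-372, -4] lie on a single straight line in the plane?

Yes

XY = (500, -80), XZ = (75, -12).
Checking proportionality: XZ = 3/20·XY, so the vectors are parallel and the points are collinear.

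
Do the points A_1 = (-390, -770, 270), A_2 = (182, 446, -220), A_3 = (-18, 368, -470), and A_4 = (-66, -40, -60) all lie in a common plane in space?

No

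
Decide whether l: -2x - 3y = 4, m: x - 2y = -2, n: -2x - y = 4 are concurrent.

Yes

The three lines meet at one point iff the augmented coefficient matrix [aᵢ bᵢ cᵢ] has rank < 3, i.e. its determinant vanishes.
Here the determinant is 0.
It vanishes, so the lines are concurrent at (-2, 0).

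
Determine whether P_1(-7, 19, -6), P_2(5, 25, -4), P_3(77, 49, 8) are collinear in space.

P_1P_2 = (12, 6, 2), P_1P_3 = (84, 30, 14).
P_1P_2 × P_1P_3 = (24, 0, -144).
The cross product is nonzero, so the points do not lie on one line.

No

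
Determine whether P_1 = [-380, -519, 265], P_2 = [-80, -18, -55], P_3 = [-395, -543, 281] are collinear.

No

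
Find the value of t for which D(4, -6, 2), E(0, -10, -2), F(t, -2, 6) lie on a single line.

8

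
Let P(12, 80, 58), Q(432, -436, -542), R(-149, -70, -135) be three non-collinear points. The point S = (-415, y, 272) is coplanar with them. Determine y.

279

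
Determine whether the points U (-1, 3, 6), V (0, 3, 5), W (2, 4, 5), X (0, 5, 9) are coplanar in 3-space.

Yes

The four points are coplanar iff the 3×3 determinant with rows UV, UW, UX is zero.
Rows: (1, 0, -1), (3, 1, -1), (1, 2, 3).
Expanding along the first row: (1)(5) − (0)(10) + (-1)(5) = 0.
Zero determinant ⇒ coplanar.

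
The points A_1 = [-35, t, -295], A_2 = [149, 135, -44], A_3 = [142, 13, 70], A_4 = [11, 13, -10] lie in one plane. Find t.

Coplanarity ⇔ det[A_1A_2; A_1A_3; A_1A_4] = 0.
Expanding, this is linear in t: (15494)t + (-4307332) = 0.
So t = 278.

278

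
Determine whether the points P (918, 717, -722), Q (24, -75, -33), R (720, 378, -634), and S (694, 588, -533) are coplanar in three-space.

With P as base: PQ = (-894, -792, 689), PR = (-198, -339, 88), PS = (-224, -129, 189).
PR × PS = (-52719, 17710, -50394).
PQ · (PR × PS) = -1617000.
Since -1617000 ≠ 0, the four points are not coplanar.

No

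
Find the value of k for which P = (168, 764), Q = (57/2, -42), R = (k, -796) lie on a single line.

Collinearity: (R − P) must be parallel to (Q − P) = (-279/2, -806).
Cross-multiplying the components: (k − 168)·(-806) = (-1560)·(-279/2).
Solving gives k = -102.

-102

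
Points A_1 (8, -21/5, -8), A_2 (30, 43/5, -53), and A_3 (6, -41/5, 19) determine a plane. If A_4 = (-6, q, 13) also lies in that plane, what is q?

A normal to the plane is n = A_1A_2 × A_1A_3 = (828/5, -504, -312/5).
A_4 lies in the plane iff n · A_1A_4 = 0.
This gives (-504)q + (-28728/5) = 0, so q = -57/5.

-57/5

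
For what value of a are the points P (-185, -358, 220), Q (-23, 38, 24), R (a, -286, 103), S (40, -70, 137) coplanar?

-302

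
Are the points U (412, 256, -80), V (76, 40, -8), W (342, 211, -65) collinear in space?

Yes

UV = (-336, -216, 72), UW = (-70, -45, 15).
Each component of UW is 5/24 times the corresponding component of UV, so UW = 5/24·UV and the points are collinear.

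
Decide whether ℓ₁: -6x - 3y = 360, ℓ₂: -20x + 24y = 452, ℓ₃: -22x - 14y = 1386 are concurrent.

Yes

Intersecting ℓ₁ and ℓ₂: solving the 2×2 system gives (x, y) = (-49, -22).
Substitute into ℓ₃: (-22)(-49) + (-14)(-22) = 1386.
This equals 1386, so (-49, -22) lies on all three lines and they are concurrent.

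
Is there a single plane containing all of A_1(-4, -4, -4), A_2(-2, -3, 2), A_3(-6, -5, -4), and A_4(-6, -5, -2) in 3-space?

With A_1 as base: A_1A_2 = (2, 1, 6), A_1A_3 = (-2, -1, 0), A_1A_4 = (-2, -1, 2).
A_1A_3 × A_1A_4 = (-2, 4, 0).
A_1A_2 · (A_1A_3 × A_1A_4) = 0.
The scalar triple product vanishes, so the four points are coplanar.

Yes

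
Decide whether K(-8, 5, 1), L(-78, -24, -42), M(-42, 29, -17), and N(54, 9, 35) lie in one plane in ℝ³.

No

A normal to the plane through K, L, M is n = KL × KM = (1554, 202, -2666).
The plane has equation n·P = -14088. For N: n·N = -7576.
-7576 ≠ -14088, so N is off the plane.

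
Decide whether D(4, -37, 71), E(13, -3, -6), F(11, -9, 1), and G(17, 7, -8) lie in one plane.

With D as base: DE = (9, 34, -77), DF = (7, 28, -70), DG = (13, 44, -79).
DF × DG = (868, -357, -56).
DE · (DF × DG) = -14.
Since -14 ≠ 0, the four points are not coplanar.

No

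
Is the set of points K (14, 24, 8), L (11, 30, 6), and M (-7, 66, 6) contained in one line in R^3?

KL = (-3, 6, -2), KM = (-21, 42, -2).
Comparing components 2 and 3: (6)(-2) − (-2)(42) = 72 ≠ 0, so KL and KM are not parallel and the points are not collinear.

No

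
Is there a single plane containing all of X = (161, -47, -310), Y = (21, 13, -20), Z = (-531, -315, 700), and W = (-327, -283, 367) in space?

Yes

The four points are coplanar iff the 3×3 determinant with rows XY, XZ, XW is zero.
Rows: (-140, 60, 290), (-692, -268, 1010), (-488, -236, 677).
Expanding along the first row: (-140)(56924) − (60)(24396) + (290)(32528) = 0.
Zero determinant ⇒ coplanar.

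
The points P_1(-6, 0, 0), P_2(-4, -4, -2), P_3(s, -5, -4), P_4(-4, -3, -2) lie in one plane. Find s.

Normal to plane P_1P_2P_4: n = (2, 0, 2); plane equation n·P = -12.
Requiring n·P_3 = -12: (2)s + (-8) = -12.
So s = -2.

-2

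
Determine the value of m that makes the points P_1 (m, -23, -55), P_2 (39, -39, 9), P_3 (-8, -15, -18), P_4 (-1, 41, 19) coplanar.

The points are coplanar iff P_1P_2 · (P_1P_3 × P_1P_4) = 0.
Expanding, this is linear in m: (-2400)m + (-110400) = 0.
So m = -46.

-46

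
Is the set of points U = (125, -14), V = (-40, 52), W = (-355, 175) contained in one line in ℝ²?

UV = (-165, 66), UW = (-480, 189).
det[UV; UW] = (-165)(189) − (66)(-480) = 495.
The determinant is nonzero, so they are not collinear.

No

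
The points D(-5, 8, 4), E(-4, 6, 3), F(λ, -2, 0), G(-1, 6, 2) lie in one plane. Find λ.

Normal to plane DEG: n = (2, -2, 6); plane equation n·P = -2.
Requiring n·F = -2: (2)λ + (4) = -2.
So λ = -3.

-3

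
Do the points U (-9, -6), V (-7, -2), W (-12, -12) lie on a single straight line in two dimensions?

UV = (2, 4), UW = (-3, -6).
Checking proportionality: UW = -3/2·UV, so the vectors are parallel and the points are collinear.

Yes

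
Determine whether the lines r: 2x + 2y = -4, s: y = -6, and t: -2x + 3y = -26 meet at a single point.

Yes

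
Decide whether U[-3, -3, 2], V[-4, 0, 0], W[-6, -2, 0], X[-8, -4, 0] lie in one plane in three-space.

Yes

With U as base: UV = (-1, 3, -2), UW = (-3, 1, -2), UX = (-5, -1, -2).
UW × UX = (-4, 4, 8).
UV · (UW × UX) = 0.
The scalar triple product vanishes, so the four points are coplanar.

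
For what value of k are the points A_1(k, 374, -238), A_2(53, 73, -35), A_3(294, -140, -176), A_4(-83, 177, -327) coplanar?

-308

Coplanarity ⇔ det[A_1A_2; A_1A_3; A_1A_4] = 0.
Expanding, this is linear in k: (-76860)k + (-23672880) = 0.
So k = -308.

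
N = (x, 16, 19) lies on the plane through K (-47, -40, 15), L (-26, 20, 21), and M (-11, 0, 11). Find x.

The plane through K, L, M has equation −480x + 300y − 1320z = -9240.
Substituting N: (-480)x + (-20280) = -9240, so x = -23.

-23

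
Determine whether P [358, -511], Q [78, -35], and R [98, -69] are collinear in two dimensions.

Yes

PQ = (-280, 476), PR = (-260, 442).
Checking proportionality: PR = 13/14·PQ, so the vectors are parallel and the points are collinear.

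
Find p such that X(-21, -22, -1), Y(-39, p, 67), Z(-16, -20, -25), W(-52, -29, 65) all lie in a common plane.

Normal to plane XZW: n = (-36, 414, 27); plane equation n·P = -8379.
Requiring n·Y = -8379: (414)p + (3213) = -8379.
So p = -28.

-28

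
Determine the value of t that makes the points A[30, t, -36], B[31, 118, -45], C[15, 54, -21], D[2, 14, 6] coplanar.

126

Coplanarity ⇔ det[AB; AC; AD] = 0.
Expanding, this is linear in t: (-120)t + (15120) = 0.
So t = 126.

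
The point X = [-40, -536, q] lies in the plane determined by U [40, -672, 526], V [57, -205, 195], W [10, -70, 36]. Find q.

326

Coplanarity requires UV · (UW × UX) = 0.
UV = (17, 467, -331), UW = (-30, 602, -490); the triple product is linear in q with coefficient 24244 and constant term -7903544.
Setting it to zero: q = 326.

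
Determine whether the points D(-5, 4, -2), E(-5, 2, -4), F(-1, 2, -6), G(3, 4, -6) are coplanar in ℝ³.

The four points are coplanar iff the 3×3 determinant with rows DE, DF, DG is zero.
Rows: (0, -2, -2), (4, -2, -4), (8, 0, -4).
Expanding along the first row: (0)(8) − (-2)(16) + (-2)(16) = 0.
Zero determinant ⇒ coplanar.

Yes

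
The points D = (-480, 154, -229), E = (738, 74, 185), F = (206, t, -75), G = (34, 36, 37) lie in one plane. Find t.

The points are coplanar iff DE · (DF × DG) = 0.
Expanding, this is linear in t: (111192)t + (-20236944) = 0.
So t = 182.

182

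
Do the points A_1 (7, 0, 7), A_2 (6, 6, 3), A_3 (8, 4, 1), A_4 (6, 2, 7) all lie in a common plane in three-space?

A normal to the plane through A_1, A_2, A_3 is n = A_1A_2 × A_1A_3 = (-20, -10, -10).
The plane has equation n·P = -210. For A_4: n·A_4 = -210.
Equal, so A_4 lies in the plane and all four are coplanar.

Yes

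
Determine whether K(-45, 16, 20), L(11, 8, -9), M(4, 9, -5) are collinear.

No

KL = (56, -8, -29), KM = (49, -7, -25).
Comparing components 2 and 3: (-8)(-25) − (-29)(-7) = -3 ≠ 0, so KL and KM are not parallel and the points are not collinear.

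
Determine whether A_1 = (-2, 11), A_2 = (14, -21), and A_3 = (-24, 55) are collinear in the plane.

Yes

A_1A_2 = (16, -32), A_1A_3 = (-22, 44).
Checking proportionality: A_1A_3 = -11/8·A_1A_2, so the vectors are parallel and the points are collinear.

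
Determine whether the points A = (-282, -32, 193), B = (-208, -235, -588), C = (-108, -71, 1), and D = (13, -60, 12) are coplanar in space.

No

The four points are coplanar iff the 3×3 determinant with rows AB, AC, AD is zero.
Rows: (74, -203, -781), (174, -39, -192), (295, -28, -181).
Expanding along the first row: (74)(1683) − (-203)(25146) + (-781)(6633) = 48807.
Nonzero ⇒ not coplanar.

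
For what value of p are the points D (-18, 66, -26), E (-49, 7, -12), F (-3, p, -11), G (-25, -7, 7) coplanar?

51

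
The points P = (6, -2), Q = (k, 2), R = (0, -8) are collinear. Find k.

10

The three points are collinear iff det[PQ; PR] = 0.
This determinant is linear in k: (-6)k + (60) = 0, so k = 10.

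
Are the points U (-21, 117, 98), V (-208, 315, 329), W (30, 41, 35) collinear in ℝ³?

No

UV = (-187, 198, 231), UW = (51, -76, -63).
UV × UW = (5082, 0, 4114).
The cross product is nonzero, so the points do not lie on one line.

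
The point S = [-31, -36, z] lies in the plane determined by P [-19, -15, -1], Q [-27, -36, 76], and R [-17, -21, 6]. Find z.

The plane through P, Q, R has equation 315x + 210y + 90z = -9225.
Substituting S: (90)z + (-17325) = -9225, so z = 90.

90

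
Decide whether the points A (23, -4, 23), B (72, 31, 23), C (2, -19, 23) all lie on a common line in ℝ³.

Yes

AB = (49, 35, 0), AC = (-21, -15, 0).
Each component of AC is -3/7 times the corresponding component of AB, so AC = -3/7·AB and the points are collinear.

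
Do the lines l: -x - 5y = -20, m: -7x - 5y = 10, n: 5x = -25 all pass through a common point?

Intersecting l and m: solving the 2×2 system gives (x, y) = (-5, 5).
Substitute into n: (5)(-5) + (0)(5) = -25.
This equals -25, so (-5, 5) lies on all three lines and they are concurrent.

Yes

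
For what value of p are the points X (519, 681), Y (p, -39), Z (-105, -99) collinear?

The three points are collinear iff det[XY; XZ] = 0.
This determinant is linear in p: (-780)p + (-44460) = 0, so p = -57.

-57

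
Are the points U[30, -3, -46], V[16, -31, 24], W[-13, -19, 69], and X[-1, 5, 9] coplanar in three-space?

A normal to the plane through U, V, W is n = UV × UW = (-2100, -1400, -980).
The plane has equation n·P = -13720. For X: n·X = -13720.
Equal, so X lies in the plane and all four are coplanar.

Yes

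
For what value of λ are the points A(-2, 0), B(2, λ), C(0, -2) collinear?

Collinearity: (B − A) must be parallel to (C − A) = (2, -2).
Cross-multiplying the components: (λ − 0)·(2) = (4)·(-2).
Solving gives λ = -4.

-4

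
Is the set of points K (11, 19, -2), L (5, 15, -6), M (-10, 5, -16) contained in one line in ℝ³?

Yes

KL = (-6, -4, -4), KM = (-21, -14, -14).
KL × KM = (0, 0, 0).
The cross product vanishes, so the three points are collinear.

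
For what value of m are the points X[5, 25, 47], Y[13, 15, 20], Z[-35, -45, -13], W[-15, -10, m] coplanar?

17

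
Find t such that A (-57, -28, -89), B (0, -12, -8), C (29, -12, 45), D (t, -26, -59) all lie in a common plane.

-39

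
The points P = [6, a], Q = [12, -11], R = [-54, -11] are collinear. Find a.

The three points are collinear iff det[PQ; PR] = 0.
This determinant is linear in a: (-66)a + (-726) = 0, so a = -11.

-11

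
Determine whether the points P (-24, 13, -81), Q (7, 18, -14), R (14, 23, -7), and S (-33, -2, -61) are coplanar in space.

No

A normal to the plane through P, Q, R is n = PQ × PR = (-300, 252, 120).
The plane has equation n·X = 756. For S: n·S = 2076.
2076 ≠ 756, so S is off the plane.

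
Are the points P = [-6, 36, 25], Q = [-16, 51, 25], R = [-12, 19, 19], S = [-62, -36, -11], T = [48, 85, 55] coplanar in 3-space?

The plane through P, Q, R has normal n = PQ × PR = (-90, -60, 260) and equation n·X = 4880.
Checking the remaining points: n·S = 4880, n·T = 4880.
All equal 4880, so all 5 points lie in one plane.

Yes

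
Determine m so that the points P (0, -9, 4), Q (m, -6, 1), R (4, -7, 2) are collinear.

Collinearity requires PQ × PR = 0; each component is linear in m.
The y-component gives (2)m + (-12) = 0, so m = 6.
The remaining components then also vanish.

6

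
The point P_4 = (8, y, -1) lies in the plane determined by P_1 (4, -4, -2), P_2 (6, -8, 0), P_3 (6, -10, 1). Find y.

-6

The plane through P_1, P_2, P_3 has equation −2y − 4z = 16.
Substituting P_4: (-2)y + (4) = 16, so y = -6.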